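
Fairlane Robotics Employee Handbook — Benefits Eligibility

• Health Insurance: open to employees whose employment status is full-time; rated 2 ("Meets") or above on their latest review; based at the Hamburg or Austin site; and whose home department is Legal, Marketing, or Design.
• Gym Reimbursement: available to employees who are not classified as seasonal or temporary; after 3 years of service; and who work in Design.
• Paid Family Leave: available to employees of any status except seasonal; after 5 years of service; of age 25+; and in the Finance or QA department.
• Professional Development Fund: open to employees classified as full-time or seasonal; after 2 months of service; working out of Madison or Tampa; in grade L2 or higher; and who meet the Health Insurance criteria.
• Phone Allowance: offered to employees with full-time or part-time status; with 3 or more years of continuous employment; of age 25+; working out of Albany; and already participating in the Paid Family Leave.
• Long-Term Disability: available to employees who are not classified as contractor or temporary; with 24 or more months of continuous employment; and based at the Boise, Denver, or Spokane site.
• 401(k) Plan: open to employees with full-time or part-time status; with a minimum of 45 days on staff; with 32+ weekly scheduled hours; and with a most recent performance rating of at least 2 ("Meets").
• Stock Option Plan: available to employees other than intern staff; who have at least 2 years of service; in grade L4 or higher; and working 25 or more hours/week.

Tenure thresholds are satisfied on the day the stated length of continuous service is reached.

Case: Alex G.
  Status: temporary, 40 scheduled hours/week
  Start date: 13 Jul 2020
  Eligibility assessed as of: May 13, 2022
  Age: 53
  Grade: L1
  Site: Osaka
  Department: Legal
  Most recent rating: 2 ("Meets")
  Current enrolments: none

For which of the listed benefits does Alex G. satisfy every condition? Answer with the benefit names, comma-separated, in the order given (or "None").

None

Service from 13 Jul 2020 to May 13, 2022: 669 days.
Health Insurance — status temporary ✗ (requires full-time) → not eligible.
Gym Reimbursement — status temporary ✗ (excluded) → not eligible.
Paid Family Leave — status temporary ✓ (not excluded); service 669 days < 5 years (≈1825 days) ✗ → not eligible.
Professional Development Fund — status temporary ✗ (requires full-time or seasonal) → not eligible.
Phone Allowance — status temporary ✗ (requires full-time or part-time) → not eligible.
Long-Term Disability — status temporary ✗ (excluded) → not eligible.
401(k) Plan — status temporary ✗ (requires full-time or part-time) → not eligible.
Stock Option Plan — status temporary ✓ (not excluded); service 669 days < 2 years (≈730 days) ✗ → not eligible.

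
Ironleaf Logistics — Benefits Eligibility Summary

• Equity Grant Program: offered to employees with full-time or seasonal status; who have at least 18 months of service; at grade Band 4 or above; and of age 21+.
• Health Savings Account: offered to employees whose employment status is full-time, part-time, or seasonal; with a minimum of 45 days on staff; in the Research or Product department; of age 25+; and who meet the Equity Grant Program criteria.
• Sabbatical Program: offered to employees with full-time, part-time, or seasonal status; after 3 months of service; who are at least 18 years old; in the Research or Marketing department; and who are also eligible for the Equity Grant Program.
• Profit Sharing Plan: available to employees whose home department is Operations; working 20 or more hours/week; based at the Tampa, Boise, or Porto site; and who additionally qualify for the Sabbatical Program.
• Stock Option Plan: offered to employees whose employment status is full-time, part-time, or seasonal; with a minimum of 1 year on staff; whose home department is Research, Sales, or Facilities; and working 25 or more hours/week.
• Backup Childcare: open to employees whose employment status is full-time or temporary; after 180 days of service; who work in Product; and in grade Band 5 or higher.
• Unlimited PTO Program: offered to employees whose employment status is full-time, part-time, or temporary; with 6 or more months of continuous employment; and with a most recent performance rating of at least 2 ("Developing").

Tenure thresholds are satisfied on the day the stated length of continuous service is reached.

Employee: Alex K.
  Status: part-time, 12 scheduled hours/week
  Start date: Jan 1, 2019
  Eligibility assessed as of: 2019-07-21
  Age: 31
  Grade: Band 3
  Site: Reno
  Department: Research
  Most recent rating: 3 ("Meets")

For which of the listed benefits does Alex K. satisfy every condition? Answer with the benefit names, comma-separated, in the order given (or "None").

Service from Jan 1, 2019 to 2019-07-21: 201 days.
Equity Grant Program — status part-time ✗ (requires full-time or seasonal) → not eligible.
Health Savings Account — status part-time ✓; service 201 days ≥ 45 days ✓; dept Research ✓; age 31 ≥ 25 ✓; not eligible for Equity Grant Program ✗ → not eligible.
Sabbatical Program — status part-time ✓; service 201 days ≥ 3 months (≈90 days) ✓; age 31 ≥ 18 ✓; dept Research ✓; not eligible for Equity Grant Program ✗ → not eligible.
Profit Sharing Plan — dept Research ✗ → not eligible.
Stock Option Plan — status part-time ✓; service 201 days < 1 year (≈365 days) ✗ → not eligible.
Backup Childcare — status part-time ✗ (requires full-time or temporary) → not eligible.
Unlimited PTO Program — status part-time ✓; service 201 days ≥ 6 months (≈180 days) ✓; rating 3 ≥ 2 ✓ → eligible.

Unlimited PTO Program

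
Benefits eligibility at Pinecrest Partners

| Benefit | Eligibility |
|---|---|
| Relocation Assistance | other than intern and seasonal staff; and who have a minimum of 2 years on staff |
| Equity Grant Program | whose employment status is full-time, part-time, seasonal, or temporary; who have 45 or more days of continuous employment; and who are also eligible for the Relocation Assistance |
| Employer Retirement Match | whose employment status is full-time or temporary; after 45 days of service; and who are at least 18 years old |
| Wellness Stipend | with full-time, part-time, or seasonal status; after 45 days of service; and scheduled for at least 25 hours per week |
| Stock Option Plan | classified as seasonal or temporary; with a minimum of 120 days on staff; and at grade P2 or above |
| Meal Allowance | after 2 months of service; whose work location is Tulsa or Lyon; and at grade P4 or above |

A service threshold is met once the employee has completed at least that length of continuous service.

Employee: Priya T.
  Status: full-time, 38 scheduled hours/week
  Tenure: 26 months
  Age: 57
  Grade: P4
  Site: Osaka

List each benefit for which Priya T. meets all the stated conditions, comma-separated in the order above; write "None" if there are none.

Relocation Assistance — status full-time ✓ (not excluded); service 26 months ≥ 2 years (≈730 days) ✓ → eligible.
Equity Grant Program — status full-time ✓; service 26 months ≥ 45 days ✓; eligible for Relocation Assistance ✓ → eligible.
Employer Retirement Match — status full-time ✓; service 26 months ≥ 45 days ✓; age 57 ≥ 18 ✓ → eligible.
Wellness Stipend — status full-time ✓; service 26 months ≥ 45 days ✓; 38 hrs/wk ≥ 25 ✓ → eligible.
Stock Option Plan — status full-time ✗ (requires seasonal or temporary) → not eligible.
Meal Allowance — service 26 months ≥ 2 months ✓; site Osaka ✗ (not Tulsa or Lyon) → not eligible.

Relocation Assistance, Equity Grant Program, Employer Retirement Match, Wellness Stipend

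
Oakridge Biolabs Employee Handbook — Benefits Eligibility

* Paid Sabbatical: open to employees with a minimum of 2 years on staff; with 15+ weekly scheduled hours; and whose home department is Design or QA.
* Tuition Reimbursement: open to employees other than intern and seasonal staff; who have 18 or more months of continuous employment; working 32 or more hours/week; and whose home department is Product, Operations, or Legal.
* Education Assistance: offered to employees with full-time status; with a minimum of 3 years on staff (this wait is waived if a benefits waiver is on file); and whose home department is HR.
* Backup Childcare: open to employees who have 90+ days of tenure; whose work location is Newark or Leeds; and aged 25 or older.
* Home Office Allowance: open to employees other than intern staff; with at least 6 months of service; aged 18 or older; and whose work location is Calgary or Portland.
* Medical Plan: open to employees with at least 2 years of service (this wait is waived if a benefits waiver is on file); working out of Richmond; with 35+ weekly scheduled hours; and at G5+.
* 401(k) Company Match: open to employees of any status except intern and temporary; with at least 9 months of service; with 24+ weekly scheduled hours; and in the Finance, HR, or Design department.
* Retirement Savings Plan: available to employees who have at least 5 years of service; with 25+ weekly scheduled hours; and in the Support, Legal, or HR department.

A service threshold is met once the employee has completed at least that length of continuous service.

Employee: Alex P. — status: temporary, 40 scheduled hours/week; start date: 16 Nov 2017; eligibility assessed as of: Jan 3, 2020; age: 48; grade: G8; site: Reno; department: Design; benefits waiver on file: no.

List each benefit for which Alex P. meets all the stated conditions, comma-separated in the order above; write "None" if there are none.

Service from 16 Nov 2017 to Jan 3, 2020: 778 days.
Paid Sabbatical — service 778 days ≥ 2 years (≈730 days) ✓; 40 hrs/wk ≥ 15 ✓; dept Design ✓ → eligible.
Tuition Reimbursement — status temporary ✓ (not excluded); service 778 days ≥ 18 months (≈540 days) ✓; 40 hrs/wk ≥ 32 ✓; dept Design ✗ → not eligible.
Education Assistance — status temporary ✗ (requires full-time) → not eligible.
Backup Childcare — service 778 days ≥ 90 days ✓; site Reno ✗ (not Newark or Leeds) → not eligible.
Home Office Allowance — status temporary ✓ (not excluded); service 778 days ≥ 6 months (≈180 days) ✓; age 48 ≥ 18 ✓; site Reno ✗ (not Calgary or Portland) → not eligible.
Medical Plan — no waiver, service 778 days ≥ 2 years (≈730 days) ✓; site Reno ✗ (not Richmond) → not eligible.
401(k) Company Match — status temporary ✗ (excluded) → not eligible.
Retirement Savings Plan — service 778 days < 5 years (≈1825 days) ✗ → not eligible.

Paid Sabbatical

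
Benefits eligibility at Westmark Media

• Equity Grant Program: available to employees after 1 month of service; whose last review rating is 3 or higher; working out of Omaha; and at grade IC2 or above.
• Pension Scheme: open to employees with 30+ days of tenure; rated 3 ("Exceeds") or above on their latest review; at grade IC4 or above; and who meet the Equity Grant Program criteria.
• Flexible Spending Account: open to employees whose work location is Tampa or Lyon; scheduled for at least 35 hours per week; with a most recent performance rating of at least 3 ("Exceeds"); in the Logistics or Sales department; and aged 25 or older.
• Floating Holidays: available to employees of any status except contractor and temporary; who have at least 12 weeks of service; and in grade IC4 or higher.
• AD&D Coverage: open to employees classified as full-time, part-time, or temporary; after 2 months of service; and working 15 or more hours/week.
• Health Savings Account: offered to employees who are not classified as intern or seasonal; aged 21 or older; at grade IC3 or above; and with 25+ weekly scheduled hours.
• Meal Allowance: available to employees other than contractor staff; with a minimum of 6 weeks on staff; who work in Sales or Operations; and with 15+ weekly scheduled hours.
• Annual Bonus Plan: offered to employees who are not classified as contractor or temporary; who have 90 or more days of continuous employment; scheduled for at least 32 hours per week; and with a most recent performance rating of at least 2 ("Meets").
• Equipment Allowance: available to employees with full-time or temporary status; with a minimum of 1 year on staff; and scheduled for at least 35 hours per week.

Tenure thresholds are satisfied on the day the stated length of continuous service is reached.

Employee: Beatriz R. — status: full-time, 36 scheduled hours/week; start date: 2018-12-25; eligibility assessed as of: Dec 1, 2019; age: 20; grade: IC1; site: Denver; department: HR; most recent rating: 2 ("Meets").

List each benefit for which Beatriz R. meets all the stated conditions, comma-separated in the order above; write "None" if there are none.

AD&D Coverage, Annual Bonus Plan

Service from 2018-12-25 to Dec 1, 2019: 341 days.
Equity Grant Program — service 341 days ≥ 1 month (≈30 days) ✓; rating 2 < 3 ✗ → not eligible.
Pension Scheme — service 341 days ≥ 30 days ✓; rating 2 < 3 ✗ → not eligible.
Flexible Spending Account — site Denver ✗ (not Tampa or Lyon) → not eligible.
Floating Holidays — status full-time ✓ (not excluded); service 341 days ≥ 12 weeks (≈84 days) ✓; grade IC1 < IC4 ✗ → not eligible.
AD&D Coverage — status full-time ✓; service 341 days ≥ 2 months (≈60 days) ✓; 36 hrs/wk ≥ 15 ✓ → eligible.
Health Savings Account — status full-time ✓ (not excluded); age 20 < 21 ✗ → not eligible.
Meal Allowance — status full-time ✓ (not excluded); service 341 days ≥ 6 weeks (≈42 days) ✓; dept HR ✗ → not eligible.
Annual Bonus Plan — status full-time ✓ (not excluded); service 341 days ≥ 90 days ✓; 36 hrs/wk ≥ 32 ✓; rating 2 ≥ 2 ✓ → eligible.
Equipment Allowance — status full-time ✓; service 341 days < 1 year (≈365 days) ✗ → not eligible.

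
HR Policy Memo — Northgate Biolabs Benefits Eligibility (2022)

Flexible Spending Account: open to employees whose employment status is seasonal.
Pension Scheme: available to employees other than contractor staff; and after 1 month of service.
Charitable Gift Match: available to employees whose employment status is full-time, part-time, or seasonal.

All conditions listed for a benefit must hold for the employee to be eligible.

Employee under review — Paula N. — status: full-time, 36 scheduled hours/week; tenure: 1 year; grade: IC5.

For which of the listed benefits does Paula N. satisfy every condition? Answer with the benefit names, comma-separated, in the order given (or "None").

Pension Scheme, Charitable Gift Match

Flexible Spending Account — status full-time ✗ (requires seasonal) → not eligible.
Pension Scheme — status full-time ✓ (not excluded); service 1 year ≥ 1 month (≈30 days) ✓ → eligible.
Charitable Gift Match — status full-time ✓ → eligible.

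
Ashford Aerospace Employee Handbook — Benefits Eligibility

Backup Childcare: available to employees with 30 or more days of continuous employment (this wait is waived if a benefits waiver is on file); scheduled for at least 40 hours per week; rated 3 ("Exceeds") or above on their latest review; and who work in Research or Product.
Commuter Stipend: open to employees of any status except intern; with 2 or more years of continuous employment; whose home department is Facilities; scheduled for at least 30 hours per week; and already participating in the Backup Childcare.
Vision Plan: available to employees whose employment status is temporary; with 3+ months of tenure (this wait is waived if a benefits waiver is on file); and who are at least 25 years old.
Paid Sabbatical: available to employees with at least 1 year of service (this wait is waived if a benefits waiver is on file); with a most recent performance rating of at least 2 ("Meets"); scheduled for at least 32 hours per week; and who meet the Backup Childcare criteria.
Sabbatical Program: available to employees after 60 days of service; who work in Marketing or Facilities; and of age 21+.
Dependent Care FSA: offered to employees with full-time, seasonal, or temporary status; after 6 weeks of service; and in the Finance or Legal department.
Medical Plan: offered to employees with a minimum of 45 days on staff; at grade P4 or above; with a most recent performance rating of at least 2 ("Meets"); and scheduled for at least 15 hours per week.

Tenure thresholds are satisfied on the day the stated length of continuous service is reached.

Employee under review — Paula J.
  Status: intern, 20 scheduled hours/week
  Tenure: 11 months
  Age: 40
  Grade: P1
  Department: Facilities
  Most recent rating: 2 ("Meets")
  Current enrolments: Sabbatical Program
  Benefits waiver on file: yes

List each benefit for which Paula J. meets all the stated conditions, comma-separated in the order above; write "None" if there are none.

Backup Childcare — benefits waiver on file ✓; 20 hrs/wk < 40 ✗ → not eligible.
Commuter Stipend — status intern ✗ (excluded) → not eligible.
Vision Plan — status intern ✗ (requires temporary) → not eligible.
Paid Sabbatical — benefits waiver on file ✓; rating 2 ≥ 2 ✓; 20 hrs/wk < 32 ✗ → not eligible.
Sabbatical Program — service 11 months ≥ 60 days ✓; dept Facilities ✓; age 40 ≥ 21 ✓ → eligible.
Dependent Care FSA — status intern ✗ (requires full-time, seasonal, or temporary) → not eligible.
Medical Plan — service 11 months ≥ 45 days ✓; grade P1 < P4 ✗ → not eligible.

Sabbatical Program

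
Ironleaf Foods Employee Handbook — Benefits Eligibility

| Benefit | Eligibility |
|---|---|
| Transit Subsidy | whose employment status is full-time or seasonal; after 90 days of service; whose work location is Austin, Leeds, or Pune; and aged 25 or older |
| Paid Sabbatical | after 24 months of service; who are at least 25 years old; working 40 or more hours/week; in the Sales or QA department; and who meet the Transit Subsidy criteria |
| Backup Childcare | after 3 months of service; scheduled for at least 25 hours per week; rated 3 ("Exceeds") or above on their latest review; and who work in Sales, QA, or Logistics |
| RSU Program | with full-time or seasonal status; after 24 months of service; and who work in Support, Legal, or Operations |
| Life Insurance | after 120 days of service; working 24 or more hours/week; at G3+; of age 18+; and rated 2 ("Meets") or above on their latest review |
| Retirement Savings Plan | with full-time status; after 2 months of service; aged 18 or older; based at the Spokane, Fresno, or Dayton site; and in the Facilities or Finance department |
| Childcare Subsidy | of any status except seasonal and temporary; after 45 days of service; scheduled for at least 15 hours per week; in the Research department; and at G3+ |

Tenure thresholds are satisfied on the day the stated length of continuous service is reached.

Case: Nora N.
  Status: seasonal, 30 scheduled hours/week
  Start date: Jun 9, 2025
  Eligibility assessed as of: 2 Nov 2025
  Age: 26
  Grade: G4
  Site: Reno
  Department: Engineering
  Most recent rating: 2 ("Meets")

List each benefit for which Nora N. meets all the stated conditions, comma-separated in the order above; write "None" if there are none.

Life Insurance

Service from Jun 9, 2025 to 2 Nov 2025: 146 days.
Transit Subsidy — status seasonal ✓; service 146 days ≥ 90 days ✓; site Reno ✗ (not Austin, Leeds, or Pune) → not eligible.
Paid Sabbatical — service 146 days < 24 months (≈720 days) ✗ → not eligible.
Backup Childcare — service 146 days ≥ 3 months (≈90 days) ✓; 30 hrs/wk ≥ 25 ✓; rating 2 < 3 ✗ → not eligible.
RSU Program — status seasonal ✓; service 146 days < 24 months (≈720 days) ✗ → not eligible.
Life Insurance — service 146 days ≥ 120 days ✓; 30 hrs/wk ≥ 24 ✓; grade G4 ≥ G3 ✓; age 26 ≥ 18 ✓; rating 2 ≥ 2 ✓ → eligible.
Retirement Savings Plan — status seasonal ✗ (requires full-time) → not eligible.
Childcare Subsidy — status seasonal ✗ (excluded) → not eligible.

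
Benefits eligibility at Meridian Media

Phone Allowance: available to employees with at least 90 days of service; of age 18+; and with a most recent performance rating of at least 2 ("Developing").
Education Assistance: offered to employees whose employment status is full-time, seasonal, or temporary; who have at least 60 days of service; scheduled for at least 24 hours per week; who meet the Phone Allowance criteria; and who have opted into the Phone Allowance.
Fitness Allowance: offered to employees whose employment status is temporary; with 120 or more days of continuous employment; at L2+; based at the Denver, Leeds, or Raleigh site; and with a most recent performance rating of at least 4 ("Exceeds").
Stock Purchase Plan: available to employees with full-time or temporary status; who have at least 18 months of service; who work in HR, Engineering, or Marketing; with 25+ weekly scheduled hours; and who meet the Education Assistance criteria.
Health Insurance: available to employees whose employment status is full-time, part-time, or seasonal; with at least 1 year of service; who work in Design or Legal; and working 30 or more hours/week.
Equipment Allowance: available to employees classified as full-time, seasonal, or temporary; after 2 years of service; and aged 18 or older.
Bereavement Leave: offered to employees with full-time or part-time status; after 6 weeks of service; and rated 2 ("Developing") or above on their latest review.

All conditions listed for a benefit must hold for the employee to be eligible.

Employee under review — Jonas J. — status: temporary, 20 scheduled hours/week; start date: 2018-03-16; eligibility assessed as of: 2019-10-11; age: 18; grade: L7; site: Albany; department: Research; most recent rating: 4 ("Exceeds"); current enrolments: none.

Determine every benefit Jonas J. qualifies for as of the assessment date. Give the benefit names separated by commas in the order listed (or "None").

Service from 2018-03-16 to 2019-10-11: 574 days.
Phone Allowance — service 574 days ≥ 90 days ✓; age 18 ≥ 18 ✓; rating 4 ≥ 2 ✓ → eligible.
Education Assistance — status temporary ✓; service 574 days ≥ 60 days ✓; 20 hrs/wk < 24 ✗ → not eligible.
Fitness Allowance — status temporary ✓; service 574 days ≥ 120 days ✓; grade L7 ≥ L2 ✓; site Albany ✗ (not Denver, Leeds, or Raleigh) → not eligible.
Stock Purchase Plan — status temporary ✓; service 574 days ≥ 18 months (≈540 days) ✓; dept Research ✗ → not eligible.
Health Insurance — status temporary ✗ (requires full-time, part-time, or seasonal) → not eligible.
Equipment Allowance — status temporary ✓; service 574 days < 2 years (≈730 days) ✗ → not eligible.
Bereavement Leave — status temporary ✗ (requires full-time or part-time) → not eligible.

Phone Allowance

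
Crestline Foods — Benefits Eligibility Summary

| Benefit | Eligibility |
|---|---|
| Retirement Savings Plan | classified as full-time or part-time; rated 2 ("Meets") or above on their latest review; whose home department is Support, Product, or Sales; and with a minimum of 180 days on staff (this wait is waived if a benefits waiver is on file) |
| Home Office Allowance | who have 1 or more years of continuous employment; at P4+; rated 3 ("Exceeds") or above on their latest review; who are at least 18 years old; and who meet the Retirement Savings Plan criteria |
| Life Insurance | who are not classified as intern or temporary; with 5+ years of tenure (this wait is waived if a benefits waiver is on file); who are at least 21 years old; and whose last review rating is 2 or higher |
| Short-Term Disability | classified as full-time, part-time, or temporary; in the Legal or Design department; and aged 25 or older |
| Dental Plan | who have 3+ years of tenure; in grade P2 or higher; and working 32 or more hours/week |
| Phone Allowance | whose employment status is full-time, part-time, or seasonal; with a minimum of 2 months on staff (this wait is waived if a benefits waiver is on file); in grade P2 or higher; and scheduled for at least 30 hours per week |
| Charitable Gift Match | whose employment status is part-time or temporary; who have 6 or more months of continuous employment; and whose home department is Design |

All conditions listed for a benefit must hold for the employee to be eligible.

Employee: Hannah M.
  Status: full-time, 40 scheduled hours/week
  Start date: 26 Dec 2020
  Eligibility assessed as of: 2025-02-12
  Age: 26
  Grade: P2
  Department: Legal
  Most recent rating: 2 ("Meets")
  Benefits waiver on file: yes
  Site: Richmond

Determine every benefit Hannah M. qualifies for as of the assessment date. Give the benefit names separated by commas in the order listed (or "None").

Life Insurance, Short-Term Disability, Dental Plan, Phone Allowance

Service from 26 Dec 2020 to 2025-02-12: 1509 days.
Retirement Savings Plan — status full-time ✓; rating 2 ≥ 2 ✓; dept Legal ✗ → not eligible.
Home Office Allowance — service 1509 days ≥ 1 year (≈365 days) ✓; grade P2 < P4 ✗ → not eligible.
Life Insurance — status full-time ✓ (not excluded); benefits waiver on file ✓; age 26 ≥ 21 ✓; rating 2 ≥ 2 ✓ → eligible.
Short-Term Disability — status full-time ✓; dept Legal ✓; age 26 ≥ 25 ✓ → eligible.
Dental Plan — service 1509 days ≥ 3 years (≈1095 days) ✓; grade P2 ≥ P2 ✓; 40 hrs/wk ≥ 32 ✓ → eligible.
Phone Allowance — status full-time ✓; benefits waiver on file ✓; grade P2 ≥ P2 ✓; 40 hrs/wk ≥ 30 ✓ → eligible.
Charitable Gift Match — status full-time ✗ (requires part-time or temporary) → not eligible.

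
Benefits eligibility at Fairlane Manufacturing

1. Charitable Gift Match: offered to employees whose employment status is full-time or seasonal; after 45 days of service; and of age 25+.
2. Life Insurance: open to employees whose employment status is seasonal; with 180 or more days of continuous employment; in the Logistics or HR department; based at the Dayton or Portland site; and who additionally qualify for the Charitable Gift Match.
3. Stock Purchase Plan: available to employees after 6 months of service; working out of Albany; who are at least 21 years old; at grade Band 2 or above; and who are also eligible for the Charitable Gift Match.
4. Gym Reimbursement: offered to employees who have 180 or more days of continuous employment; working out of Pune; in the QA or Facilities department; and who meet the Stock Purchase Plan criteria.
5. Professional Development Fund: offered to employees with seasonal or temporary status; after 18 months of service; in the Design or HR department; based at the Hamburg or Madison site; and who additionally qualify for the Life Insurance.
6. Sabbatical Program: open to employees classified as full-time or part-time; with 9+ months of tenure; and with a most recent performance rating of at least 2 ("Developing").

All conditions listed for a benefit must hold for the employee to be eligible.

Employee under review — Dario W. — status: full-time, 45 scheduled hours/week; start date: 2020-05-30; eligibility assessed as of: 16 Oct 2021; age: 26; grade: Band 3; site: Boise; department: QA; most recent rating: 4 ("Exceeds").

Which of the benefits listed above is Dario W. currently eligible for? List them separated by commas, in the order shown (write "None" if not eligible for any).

Service from 2020-05-30 to 16 Oct 2021: 504 days.
Charitable Gift Match — status full-time ✓; service 504 days ≥ 45 days ✓; age 26 ≥ 25 ✓ → eligible.
Life Insurance — status full-time ✗ (requires seasonal) → not eligible.
Stock Purchase Plan — service 504 days ≥ 6 months (≈180 days) ✓; site Boise ✗ (not Albany) → not eligible.
Gym Reimbursement — service 504 days ≥ 180 days ✓; site Boise ✗ (not Pune) → not eligible.
Professional Development Fund — status full-time ✗ (requires seasonal or temporary) → not eligible.
Sabbatical Program — status full-time ✓; service 504 days ≥ 9 months (≈270 days) ✓; rating 4 ≥ 2 ✓ → eligible.

Charitable Gift Match, Sabbatical Program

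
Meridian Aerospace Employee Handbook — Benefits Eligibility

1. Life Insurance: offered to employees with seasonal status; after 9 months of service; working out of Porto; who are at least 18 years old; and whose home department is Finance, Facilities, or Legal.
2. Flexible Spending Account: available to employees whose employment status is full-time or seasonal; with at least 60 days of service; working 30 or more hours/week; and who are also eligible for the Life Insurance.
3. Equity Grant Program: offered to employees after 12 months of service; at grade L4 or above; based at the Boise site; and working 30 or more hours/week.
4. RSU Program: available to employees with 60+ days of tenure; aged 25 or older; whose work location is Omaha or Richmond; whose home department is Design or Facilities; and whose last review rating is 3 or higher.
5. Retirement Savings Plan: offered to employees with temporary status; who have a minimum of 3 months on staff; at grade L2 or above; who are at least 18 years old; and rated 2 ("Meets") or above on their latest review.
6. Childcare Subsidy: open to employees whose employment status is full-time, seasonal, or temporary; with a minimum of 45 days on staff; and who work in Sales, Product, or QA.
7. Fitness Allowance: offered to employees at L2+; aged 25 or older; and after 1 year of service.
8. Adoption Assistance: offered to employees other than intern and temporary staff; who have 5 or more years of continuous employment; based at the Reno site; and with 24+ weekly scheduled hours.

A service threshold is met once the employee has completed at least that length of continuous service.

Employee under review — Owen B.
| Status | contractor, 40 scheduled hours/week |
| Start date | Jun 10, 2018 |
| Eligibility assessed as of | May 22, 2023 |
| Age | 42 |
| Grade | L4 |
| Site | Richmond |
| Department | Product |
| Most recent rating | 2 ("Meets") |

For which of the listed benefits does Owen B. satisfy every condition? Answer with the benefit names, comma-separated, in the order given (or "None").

Fitness Allowance

Service from Jun 10, 2018 to May 22, 2023: 1807 days.
Life Insurance — status contractor ✗ (requires seasonal) → not eligible.
Flexible Spending Account — status contractor ✗ (requires full-time or seasonal) → not eligible.
Equity Grant Program — service 1807 days ≥ 12 months (≈360 days) ✓; grade L4 ≥ L4 ✓; site Richmond ✗ (not Boise) → not eligible.
RSU Program — service 1807 days ≥ 60 days ✓; age 42 ≥ 25 ✓; site Richmond ✓; dept Product ✗ → not eligible.
Retirement Savings Plan — status contractor ✗ (requires temporary) → not eligible.
Childcare Subsidy — status contractor ✗ (requires full-time, seasonal, or temporary) → not eligible.
Fitness Allowance — grade L4 ≥ L2 ✓; age 42 ≥ 25 ✓; service 1807 days ≥ 1 year (≈365 days) ✓ → eligible.
Adoption Assistance — status contractor ✓ (not excluded); service 1807 days < 5 years (≈1825 days) ✗ → not eligible.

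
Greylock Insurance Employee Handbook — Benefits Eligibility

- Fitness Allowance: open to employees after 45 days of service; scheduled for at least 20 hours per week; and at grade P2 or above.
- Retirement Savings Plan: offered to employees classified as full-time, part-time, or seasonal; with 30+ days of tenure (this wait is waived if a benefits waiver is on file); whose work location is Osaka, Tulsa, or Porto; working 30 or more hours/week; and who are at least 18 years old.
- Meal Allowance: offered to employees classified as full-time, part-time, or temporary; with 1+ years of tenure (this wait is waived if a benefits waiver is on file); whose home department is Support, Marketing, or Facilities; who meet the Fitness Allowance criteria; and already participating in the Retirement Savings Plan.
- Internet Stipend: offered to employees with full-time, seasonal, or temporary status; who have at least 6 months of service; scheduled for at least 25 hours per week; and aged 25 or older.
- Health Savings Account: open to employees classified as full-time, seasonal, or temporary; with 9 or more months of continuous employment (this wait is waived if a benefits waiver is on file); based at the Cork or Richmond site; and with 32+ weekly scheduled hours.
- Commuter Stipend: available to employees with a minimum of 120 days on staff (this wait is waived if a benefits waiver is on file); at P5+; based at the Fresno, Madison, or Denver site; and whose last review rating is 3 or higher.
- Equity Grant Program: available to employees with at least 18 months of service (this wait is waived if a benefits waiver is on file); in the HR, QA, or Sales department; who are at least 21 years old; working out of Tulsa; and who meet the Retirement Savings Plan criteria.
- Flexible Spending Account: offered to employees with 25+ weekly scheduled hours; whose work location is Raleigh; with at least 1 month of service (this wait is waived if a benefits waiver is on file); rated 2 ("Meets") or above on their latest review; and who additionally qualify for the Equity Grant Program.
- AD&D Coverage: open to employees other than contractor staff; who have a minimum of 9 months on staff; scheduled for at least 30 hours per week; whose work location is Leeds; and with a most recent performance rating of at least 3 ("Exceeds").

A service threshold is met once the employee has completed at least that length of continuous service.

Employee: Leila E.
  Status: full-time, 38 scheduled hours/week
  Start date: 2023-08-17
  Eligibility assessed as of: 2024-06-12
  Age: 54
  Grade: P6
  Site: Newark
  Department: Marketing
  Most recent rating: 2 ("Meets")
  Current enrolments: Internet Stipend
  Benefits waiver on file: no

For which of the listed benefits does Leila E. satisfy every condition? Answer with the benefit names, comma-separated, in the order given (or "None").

Fitness Allowance, Internet Stipend

Service from 2023-08-17 to 2024-06-12: 300 days.
Fitness Allowance — service 300 days ≥ 45 days ✓; 38 hrs/wk ≥ 20 ✓; grade P6 ≥ P2 ✓ → eligible.
Retirement Savings Plan — status full-time ✓; no waiver, service 300 days ≥ 30 days ✓; site Newark ✗ (not Osaka, Tulsa, or Porto) → not eligible.
Meal Allowance — status full-time ✓; no waiver, service 300 days < 1 year (≈365 days) ✗ → not eligible.
Internet Stipend — status full-time ✓; service 300 days ≥ 6 months (≈180 days) ✓; 38 hrs/wk ≥ 25 ✓; age 54 ≥ 25 ✓ → eligible.
Health Savings Account — status full-time ✓; no waiver, service 300 days ≥ 9 months (≈270 days) ✓; site Newark ✗ (not Cork or Richmond) → not eligible.
Commuter Stipend — no waiver, service 300 days ≥ 120 days ✓; grade P6 ≥ P5 ✓; site Newark ✗ (not Fresno, Madison, or Denver) → not eligible.
Equity Grant Program — no waiver, service 300 days < 18 months (≈540 days) ✗ → not eligible.
Flexible Spending Account — 38 hrs/wk ≥ 25 ✓; site Newark ✗ (not Raleigh) → not eligible.
AD&D Coverage — status full-time ✓ (not excluded); service 300 days ≥ 9 months (≈270 days) ✓; 38 hrs/wk ≥ 30 ✓; site Newark ✗ (not Leeds) → not eligible.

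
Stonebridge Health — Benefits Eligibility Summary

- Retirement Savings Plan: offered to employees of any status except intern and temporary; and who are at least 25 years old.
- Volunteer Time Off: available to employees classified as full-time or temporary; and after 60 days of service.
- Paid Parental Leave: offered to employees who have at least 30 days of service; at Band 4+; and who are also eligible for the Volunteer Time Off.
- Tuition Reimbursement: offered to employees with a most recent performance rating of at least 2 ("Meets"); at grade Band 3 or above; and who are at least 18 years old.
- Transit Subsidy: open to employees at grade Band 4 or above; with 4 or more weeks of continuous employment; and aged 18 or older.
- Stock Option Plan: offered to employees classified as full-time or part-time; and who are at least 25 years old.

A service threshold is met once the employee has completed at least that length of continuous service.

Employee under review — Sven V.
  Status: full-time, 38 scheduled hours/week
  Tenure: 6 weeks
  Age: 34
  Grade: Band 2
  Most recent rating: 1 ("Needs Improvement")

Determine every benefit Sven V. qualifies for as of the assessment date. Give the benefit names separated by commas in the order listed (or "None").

Retirement Savings Plan — status full-time ✓ (not excluded); age 34 ≥ 25 ✓ → eligible.
Volunteer Time Off — status full-time ✓; service 6 weeks < 60 days ✗ → not eligible.
Paid Parental Leave — service 6 weeks ≥ 30 days ✓; grade Band 2 < Band 4 ✗ → not eligible.
Tuition Reimbursement — rating 1 < 2 ✗ → not eligible.
Transit Subsidy — grade Band 2 < Band 4 ✗ → not eligible.
Stock Option Plan — status full-time ✓; age 34 ≥ 25 ✓ → eligible.

Retirement Savings Plan, Stock Option Plan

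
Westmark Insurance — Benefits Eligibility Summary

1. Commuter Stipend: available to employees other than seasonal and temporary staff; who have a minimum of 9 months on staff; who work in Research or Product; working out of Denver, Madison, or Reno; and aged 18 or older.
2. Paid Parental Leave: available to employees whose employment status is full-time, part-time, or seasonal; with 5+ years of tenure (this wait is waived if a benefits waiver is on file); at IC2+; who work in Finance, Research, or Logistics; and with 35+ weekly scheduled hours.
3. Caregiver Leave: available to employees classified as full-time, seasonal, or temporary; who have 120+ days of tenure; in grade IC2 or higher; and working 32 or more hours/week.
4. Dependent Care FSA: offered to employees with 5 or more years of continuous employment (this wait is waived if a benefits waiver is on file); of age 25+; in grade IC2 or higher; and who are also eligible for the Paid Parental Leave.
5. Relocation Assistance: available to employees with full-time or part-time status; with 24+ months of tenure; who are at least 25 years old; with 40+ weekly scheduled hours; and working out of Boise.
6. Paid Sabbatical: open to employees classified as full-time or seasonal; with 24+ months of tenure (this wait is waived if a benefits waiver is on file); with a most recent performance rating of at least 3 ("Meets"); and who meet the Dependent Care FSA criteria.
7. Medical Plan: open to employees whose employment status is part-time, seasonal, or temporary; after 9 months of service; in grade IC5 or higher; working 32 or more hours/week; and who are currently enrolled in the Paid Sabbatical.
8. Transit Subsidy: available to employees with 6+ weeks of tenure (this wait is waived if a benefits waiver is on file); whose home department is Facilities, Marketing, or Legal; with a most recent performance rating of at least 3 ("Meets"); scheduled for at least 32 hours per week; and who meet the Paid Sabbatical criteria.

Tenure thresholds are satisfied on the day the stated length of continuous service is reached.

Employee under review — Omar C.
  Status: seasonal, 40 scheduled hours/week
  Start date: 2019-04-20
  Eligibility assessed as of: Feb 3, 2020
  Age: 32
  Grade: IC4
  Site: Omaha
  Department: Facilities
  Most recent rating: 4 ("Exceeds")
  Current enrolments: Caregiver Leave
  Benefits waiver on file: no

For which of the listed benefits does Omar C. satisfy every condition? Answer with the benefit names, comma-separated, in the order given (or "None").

Caregiver Leave

Service from 2019-04-20 to Feb 3, 2020: 289 days.
Commuter Stipend — status seasonal ✗ (excluded) → not eligible.
Paid Parental Leave — status seasonal ✓; no waiver, service 289 days < 5 years (≈1825 days) ✗ → not eligible.
Caregiver Leave — status seasonal ✓; service 289 days ≥ 120 days ✓; grade IC4 ≥ IC2 ✓; 40 hrs/wk ≥ 32 ✓ → eligible.
Dependent Care FSA — no waiver, service 289 days < 5 years (≈1825 days) ✗ → not eligible.
Relocation Assistance — status seasonal ✗ (requires full-time or part-time) → not eligible.
Paid Sabbatical — status seasonal ✓; no waiver, service 289 days < 24 months (≈720 days) ✗ → not eligible.
Medical Plan — status seasonal ✓; service 289 days ≥ 9 months (≈270 days) ✓; grade IC4 < IC5 ✗ → not eligible.
Transit Subsidy — no waiver, service 289 days ≥ 6 weeks (≈42 days) ✓; dept Facilities ✓; rating 4 ≥ 3 ✓; 40 hrs/wk ≥ 32 ✓; not eligible for Paid Sabbatical ✗ → not eligible.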